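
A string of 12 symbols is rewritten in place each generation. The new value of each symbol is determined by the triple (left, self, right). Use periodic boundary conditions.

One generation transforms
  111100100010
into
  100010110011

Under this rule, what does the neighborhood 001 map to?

0

At position 5 the neighborhood is 001; the next row has 0 there.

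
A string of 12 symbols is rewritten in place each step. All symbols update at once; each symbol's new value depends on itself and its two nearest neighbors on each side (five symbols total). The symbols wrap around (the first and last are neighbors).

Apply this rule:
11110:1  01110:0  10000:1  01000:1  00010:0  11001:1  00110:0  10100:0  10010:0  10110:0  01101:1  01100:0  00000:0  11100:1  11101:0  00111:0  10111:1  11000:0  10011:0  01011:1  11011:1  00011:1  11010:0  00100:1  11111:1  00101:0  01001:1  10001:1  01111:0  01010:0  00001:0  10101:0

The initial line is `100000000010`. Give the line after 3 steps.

111011100000

step 1: 011000000000
step 2: 100010000000
step 3: 111011100000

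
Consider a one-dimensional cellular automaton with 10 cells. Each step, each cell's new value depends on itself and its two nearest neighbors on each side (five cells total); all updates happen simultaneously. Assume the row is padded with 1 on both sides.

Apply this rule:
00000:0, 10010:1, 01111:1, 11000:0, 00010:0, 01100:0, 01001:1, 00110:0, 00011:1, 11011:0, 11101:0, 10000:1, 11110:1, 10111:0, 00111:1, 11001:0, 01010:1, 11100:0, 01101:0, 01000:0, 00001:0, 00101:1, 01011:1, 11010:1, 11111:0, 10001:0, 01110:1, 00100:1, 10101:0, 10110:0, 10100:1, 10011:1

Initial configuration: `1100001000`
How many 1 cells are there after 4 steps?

3

step 1: 1001001001
step 2: 0011111111
step 3: 0111000000
step 4: 0010010001
count of 1: 3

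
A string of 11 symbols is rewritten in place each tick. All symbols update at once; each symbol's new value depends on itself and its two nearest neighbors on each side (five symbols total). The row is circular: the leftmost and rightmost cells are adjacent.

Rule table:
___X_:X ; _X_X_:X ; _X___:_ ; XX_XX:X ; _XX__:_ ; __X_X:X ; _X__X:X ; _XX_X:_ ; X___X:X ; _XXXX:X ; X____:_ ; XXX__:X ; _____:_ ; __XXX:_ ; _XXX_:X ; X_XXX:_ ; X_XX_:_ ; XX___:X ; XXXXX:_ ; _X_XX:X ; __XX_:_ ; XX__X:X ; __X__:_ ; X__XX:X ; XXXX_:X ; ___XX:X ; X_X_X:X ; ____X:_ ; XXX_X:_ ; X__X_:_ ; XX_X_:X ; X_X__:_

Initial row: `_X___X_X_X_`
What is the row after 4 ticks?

_X_XXXX__X_

___XXXXXX_X
_XX_X__X_X_
X__X_X_XX_X
_X_XXXX__X_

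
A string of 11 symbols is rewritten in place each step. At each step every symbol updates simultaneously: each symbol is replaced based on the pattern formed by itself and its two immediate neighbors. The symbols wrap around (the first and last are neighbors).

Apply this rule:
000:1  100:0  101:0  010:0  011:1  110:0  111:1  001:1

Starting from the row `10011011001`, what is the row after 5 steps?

00110010011
01100100110
11001001100
10010011001
00100110011

00100110011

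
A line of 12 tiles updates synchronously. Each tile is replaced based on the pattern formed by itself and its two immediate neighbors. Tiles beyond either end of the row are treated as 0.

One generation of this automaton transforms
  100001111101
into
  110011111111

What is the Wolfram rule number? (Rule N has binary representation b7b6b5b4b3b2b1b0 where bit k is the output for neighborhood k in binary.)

254

position 6: 111 → 1  (bit 7 = 1)
position 9: 110 → 1  (bit 6 = 1)
position 10: 101 → 1  (bit 5 = 1)
position 1: 100 → 1  (bit 4 = 1)
position 5: 011 → 1  (bit 3 = 1)
position 0: 010 → 1  (bit 2 = 1)
position 4: 001 → 1  (bit 1 = 1)
position 2: 000 → 0  (bit 0 = 0)
bits b7..b0 = 11111110 = 254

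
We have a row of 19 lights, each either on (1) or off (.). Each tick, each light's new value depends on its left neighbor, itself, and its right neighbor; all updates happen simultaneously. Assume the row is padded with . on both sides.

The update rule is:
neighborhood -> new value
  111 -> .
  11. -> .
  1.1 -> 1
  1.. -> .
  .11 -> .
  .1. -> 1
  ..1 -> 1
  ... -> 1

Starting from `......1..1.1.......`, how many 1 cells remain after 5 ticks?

tick 1: 1111111.1111.111111
tick 2: .......1....1......
tick 3: 11111111.1111.11111
tick 4: ........1....1.....
tick 5: 111111111.1111.1111
count of 1: 17

17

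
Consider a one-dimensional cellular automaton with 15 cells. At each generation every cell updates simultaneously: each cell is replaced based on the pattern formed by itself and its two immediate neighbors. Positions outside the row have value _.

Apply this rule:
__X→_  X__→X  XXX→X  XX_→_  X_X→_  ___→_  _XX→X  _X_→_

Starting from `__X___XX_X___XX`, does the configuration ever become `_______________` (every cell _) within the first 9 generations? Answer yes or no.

___X__X___X__X_
____X__X___X__X
_____X__X___X__
______X__X___X_
_______X__X___X
________X__X___
_________X__X__
__________X__X_
___________X__X
generation 9 is ___________X__X, still not uniform _

no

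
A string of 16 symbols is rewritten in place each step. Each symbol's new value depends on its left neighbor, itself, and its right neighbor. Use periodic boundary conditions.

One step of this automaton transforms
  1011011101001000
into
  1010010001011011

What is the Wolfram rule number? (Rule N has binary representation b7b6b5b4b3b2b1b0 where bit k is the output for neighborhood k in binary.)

15

position 6: 111 → 0  (bit 7 = 0)
position 3: 110 → 0  (bit 6 = 0)
position 1: 101 → 0  (bit 5 = 0)
position 10: 100 → 0  (bit 4 = 0)
position 2: 011 → 1  (bit 3 = 1)
position 0: 010 → 1  (bit 2 = 1)
position 11: 001 → 1  (bit 1 = 1)
position 14: 000 → 1  (bit 0 = 1)
bits b7..b0 = 00001111 = 15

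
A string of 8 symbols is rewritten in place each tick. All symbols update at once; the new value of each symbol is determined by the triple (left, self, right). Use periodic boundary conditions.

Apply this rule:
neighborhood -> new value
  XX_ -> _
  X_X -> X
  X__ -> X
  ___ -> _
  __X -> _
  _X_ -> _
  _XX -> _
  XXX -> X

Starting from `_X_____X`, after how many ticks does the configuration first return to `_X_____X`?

X_X_____
_X_X____
__X_X___
___X_X__
____X_X_
_____X_X
X_____X_
_X_____X

8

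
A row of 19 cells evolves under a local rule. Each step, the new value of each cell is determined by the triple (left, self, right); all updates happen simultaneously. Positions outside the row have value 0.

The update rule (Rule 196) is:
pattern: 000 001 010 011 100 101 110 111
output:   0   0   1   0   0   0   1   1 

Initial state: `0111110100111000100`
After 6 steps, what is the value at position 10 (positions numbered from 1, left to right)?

0011110100011000100
0001110100001000100
0000110100001000100
0000010100001000100
0000010100001000100  (fixed point — unchanged through step 6)
position 10 holds 0

0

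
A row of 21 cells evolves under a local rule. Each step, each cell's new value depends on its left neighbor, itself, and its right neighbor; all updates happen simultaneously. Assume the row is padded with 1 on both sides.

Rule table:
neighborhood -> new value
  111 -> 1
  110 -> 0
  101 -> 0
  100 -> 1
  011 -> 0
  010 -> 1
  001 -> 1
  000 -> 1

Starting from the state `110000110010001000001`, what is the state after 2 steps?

101111001111111111110
000110110111111111100

000110110111111111100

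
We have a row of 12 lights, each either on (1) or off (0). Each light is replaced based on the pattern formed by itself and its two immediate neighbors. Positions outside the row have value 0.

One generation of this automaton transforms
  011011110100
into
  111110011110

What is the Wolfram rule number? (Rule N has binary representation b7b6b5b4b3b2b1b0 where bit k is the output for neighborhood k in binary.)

position 5: 111 → 0  (bit 7 = 0)
position 2: 110 → 1  (bit 6 = 1)
position 3: 101 → 1  (bit 5 = 1)
position 10: 100 → 1  (bit 4 = 1)
position 1: 011 → 1  (bit 3 = 1)
position 9: 010 → 1  (bit 2 = 1)
position 0: 001 → 1  (bit 1 = 1)
position 11: 000 → 0  (bit 0 = 0)
bits b7..b0 = 01111110 = 126

126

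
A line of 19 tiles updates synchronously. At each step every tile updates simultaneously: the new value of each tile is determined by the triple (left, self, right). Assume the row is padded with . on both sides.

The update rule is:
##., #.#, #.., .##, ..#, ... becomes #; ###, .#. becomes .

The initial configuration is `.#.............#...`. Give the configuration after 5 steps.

.##############...#

step 1: #.#############.###
step 2: .##...........###.#
step 3: ###############.##.
step 4: #.............#####
step 5: .##############...#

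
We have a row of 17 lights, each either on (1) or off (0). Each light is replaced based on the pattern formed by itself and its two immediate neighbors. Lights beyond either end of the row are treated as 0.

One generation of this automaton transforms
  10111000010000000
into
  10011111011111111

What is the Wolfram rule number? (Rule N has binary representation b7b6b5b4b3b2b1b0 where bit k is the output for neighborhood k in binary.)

213

position 3: 111 → 1  (bit 7 = 1)
position 4: 110 → 1  (bit 6 = 1)
position 1: 101 → 0  (bit 5 = 0)
position 5: 100 → 1  (bit 4 = 1)
position 2: 011 → 0  (bit 3 = 0)
position 0: 010 → 1  (bit 2 = 1)
position 8: 001 → 0  (bit 1 = 0)
position 6: 000 → 1  (bit 0 = 1)
bits b7..b0 = 11010101 = 213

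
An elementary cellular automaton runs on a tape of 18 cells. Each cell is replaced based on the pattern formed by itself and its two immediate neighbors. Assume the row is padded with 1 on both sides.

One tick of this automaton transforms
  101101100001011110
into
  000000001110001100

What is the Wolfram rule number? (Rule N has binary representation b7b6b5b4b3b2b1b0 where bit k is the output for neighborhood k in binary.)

position 14: 111 → 1  (bit 7 = 1)
position 0: 110 → 0  (bit 6 = 0)
position 1: 101 → 0  (bit 5 = 0)
position 7: 100 → 0  (bit 4 = 0)
position 2: 011 → 0  (bit 3 = 0)
position 11: 010 → 0  (bit 2 = 0)
position 10: 001 → 1  (bit 1 = 1)
position 8: 000 → 1  (bit 0 = 1)
bits b7..b0 = 10000011 = 131

131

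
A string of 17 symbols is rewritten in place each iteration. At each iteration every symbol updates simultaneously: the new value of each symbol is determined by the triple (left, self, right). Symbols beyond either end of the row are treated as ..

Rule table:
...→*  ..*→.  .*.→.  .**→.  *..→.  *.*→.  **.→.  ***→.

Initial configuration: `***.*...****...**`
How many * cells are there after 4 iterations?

iteration 1: ......*......*...
iteration 2: *****...****...**
iteration 3: ......*......*...  (repeats iteration 1; period 2)
iteration 4: *****...****...**
count of *: 11

11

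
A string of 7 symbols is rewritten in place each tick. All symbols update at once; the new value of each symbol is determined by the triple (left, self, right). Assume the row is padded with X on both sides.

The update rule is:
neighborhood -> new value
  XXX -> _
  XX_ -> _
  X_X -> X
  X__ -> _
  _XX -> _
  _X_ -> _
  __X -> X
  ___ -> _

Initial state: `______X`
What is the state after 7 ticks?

_X_X_X_

_____X_
____X_X
___X_X_
__X_X_X
_X_X_X_
X_X_X_X
_X_X_X_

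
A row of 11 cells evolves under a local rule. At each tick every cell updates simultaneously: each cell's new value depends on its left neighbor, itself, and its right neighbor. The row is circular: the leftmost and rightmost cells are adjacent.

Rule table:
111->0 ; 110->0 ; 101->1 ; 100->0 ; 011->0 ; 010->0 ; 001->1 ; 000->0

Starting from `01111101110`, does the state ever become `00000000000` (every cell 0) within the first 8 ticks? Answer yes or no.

10000010000
00000100001
00001000010
00010000100
00100001000
01000010000
10000100000
00001000001
tick 8 is 00001000001, still not uniform 0

no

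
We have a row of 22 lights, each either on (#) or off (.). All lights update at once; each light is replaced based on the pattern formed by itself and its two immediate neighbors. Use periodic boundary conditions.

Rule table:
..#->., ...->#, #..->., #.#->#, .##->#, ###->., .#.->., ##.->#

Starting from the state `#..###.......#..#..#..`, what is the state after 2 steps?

...#.#.#####..........
##..#.##...#.#########

##..#.##...#.#########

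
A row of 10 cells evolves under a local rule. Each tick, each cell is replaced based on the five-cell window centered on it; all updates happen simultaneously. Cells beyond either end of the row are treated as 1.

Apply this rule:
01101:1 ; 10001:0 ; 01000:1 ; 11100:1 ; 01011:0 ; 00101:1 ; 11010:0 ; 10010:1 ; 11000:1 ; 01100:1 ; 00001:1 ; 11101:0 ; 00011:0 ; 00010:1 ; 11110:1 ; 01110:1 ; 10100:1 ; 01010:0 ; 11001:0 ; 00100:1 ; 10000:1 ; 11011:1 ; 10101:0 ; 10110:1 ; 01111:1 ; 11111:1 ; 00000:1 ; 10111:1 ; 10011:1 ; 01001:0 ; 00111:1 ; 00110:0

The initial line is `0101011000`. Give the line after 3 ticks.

1110111011

tick 1: 0000011100
tick 2: 1111011101
tick 3: 1110111011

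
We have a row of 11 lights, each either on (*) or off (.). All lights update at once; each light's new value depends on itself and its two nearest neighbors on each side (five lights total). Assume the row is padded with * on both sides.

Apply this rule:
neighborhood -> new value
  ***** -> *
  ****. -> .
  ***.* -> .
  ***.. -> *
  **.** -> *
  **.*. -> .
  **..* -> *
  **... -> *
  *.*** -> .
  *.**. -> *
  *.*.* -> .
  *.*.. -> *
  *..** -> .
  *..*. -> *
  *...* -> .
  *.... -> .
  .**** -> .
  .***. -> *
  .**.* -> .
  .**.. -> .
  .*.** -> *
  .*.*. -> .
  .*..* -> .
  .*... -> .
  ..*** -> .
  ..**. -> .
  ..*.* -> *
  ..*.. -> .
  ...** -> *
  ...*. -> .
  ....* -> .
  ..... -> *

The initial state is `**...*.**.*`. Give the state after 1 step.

.**..***.*.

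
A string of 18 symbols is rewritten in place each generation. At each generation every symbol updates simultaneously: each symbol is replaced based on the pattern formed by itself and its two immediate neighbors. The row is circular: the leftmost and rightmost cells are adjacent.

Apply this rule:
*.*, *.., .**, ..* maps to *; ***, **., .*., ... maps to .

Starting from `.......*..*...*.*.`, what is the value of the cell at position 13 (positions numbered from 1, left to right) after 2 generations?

......*.**.*.*.*.*
*....*.**.*.*.*.*.
position 13 holds *

*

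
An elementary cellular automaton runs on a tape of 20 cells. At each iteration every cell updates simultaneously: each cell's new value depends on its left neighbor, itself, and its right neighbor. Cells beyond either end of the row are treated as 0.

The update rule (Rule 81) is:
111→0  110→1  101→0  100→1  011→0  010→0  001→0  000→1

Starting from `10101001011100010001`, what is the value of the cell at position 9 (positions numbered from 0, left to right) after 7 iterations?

0

00000100000111001100
11110011110001100111
00011000011100110001
11001111000110011100
01100001110011000111
00111100011001110001
10000111001100011100
position 9 holds 0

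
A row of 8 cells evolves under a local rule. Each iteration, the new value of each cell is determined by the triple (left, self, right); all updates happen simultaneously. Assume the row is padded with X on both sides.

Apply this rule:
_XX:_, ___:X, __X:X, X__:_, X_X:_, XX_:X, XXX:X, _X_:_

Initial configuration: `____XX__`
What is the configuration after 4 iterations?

iteration 1: _XXX_X_X
iteration 2: __XX____
iteration 3: _X_X_XXX
iteration 4: ______XX

______XX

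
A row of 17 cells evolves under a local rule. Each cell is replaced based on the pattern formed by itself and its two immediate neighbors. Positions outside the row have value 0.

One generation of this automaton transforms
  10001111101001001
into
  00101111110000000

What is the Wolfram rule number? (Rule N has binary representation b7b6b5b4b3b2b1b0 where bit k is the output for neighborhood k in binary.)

233

position 5: 111 → 1  (bit 7 = 1)
position 8: 110 → 1  (bit 6 = 1)
position 9: 101 → 1  (bit 5 = 1)
position 1: 100 → 0  (bit 4 = 0)
position 4: 011 → 1  (bit 3 = 1)
position 0: 010 → 0  (bit 2 = 0)
position 3: 001 → 0  (bit 1 = 0)
position 2: 000 → 1  (bit 0 = 1)
bits b7..b0 = 11101001 = 233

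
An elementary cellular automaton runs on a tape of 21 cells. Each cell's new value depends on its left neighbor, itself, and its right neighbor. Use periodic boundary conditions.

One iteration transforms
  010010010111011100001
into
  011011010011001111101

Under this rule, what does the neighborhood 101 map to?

At position 0 the neighborhood is 101; the next row has 0 there.

0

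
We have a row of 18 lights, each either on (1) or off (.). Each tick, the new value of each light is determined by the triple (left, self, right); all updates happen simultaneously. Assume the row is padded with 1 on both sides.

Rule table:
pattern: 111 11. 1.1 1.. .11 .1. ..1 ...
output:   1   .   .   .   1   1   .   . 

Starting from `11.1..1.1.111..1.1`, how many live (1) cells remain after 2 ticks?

tick 1: 1..1..1.1.11...1.1
tick 2: ...1..1.1.1....1.1
count of 1: 6

6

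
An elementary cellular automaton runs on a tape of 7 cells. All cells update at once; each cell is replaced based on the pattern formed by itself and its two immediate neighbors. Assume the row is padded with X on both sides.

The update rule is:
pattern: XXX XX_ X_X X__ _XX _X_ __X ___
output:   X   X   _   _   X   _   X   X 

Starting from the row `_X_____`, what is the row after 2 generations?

_XXXXXX

___XXXX
_XXXXXX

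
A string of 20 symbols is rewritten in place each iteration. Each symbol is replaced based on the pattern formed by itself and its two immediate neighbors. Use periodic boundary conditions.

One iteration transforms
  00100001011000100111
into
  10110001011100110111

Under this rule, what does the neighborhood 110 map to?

At position 10 the neighborhood is 110; the next row has 1 there.

1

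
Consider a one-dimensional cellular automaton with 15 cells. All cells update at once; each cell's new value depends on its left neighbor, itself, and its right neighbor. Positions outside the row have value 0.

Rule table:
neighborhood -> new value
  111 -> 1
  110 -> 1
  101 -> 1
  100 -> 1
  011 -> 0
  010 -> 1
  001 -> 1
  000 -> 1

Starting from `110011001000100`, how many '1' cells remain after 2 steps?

011101111111111
101110111111111
count of 1: 13

13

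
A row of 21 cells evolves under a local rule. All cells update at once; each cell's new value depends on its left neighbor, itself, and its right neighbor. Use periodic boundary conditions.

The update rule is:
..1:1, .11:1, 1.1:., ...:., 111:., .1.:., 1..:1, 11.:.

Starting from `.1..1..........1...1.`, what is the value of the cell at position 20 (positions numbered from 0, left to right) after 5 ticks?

1.11.1........1.1.1.1
..1...1......1......1
11.1.1.1....1.1....1.
1.......1..1...1..1..
.1.....1.11.1.1.11.11
position 20 holds 1

1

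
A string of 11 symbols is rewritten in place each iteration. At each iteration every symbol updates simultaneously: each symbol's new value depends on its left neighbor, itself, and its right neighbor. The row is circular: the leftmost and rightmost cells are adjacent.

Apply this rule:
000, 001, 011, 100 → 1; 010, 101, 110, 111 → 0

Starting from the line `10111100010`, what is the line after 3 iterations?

00100011100
11011110011
00010001110

00010001110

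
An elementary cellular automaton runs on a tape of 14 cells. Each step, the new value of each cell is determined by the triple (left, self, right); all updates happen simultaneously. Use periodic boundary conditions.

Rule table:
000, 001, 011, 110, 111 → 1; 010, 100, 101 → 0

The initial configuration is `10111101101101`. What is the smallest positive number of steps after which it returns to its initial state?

step 1: 10111101101101

1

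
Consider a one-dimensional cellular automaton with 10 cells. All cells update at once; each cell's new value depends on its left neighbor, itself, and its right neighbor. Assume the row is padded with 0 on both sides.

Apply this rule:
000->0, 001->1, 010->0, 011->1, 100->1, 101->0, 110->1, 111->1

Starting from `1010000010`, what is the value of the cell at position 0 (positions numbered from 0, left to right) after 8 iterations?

1

iteration 1: 0001000101
iteration 2: 0010101000
iteration 3: 0100000100
iteration 4: 1010001010
iteration 5: 0001010001
iteration 6: 0010001010
iteration 7: 0101010001
iteration 8: 1000001010
position 0 holds 1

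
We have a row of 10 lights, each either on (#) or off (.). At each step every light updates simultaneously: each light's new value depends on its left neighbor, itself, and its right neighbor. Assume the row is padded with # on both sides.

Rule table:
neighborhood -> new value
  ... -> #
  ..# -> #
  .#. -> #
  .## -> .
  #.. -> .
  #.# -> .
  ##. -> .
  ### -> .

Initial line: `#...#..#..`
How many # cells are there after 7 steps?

8

step 1: ..###.##.#
step 2: .#........
step 3: .#.#######
step 4: .#........  (repeats step 2; period 2)
step 7: .#.#######
count of #: 8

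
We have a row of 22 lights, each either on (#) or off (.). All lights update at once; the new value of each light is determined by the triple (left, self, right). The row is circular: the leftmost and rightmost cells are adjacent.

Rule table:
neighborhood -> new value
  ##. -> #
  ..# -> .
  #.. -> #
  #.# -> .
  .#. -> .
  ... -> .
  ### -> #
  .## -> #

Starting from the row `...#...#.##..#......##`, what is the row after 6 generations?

generation 1: #...#....###..#.....##
generation 2: ##...#...####..#....##
generation 3: ###...#..#####..#...##
generation 4: ####...#.######..#..##
generation 5: #####....#######..#.##
generation 6: ######...########...##

######...########...##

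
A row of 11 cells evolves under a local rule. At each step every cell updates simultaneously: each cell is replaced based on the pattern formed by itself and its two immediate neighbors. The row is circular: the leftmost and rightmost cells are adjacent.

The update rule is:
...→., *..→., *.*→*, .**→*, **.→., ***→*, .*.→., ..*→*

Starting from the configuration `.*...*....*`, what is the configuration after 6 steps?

*...*....*.
...*....*.*
..*....*.*.
.*....*.*..
*....*.*...
....*.*...*

....*.*...*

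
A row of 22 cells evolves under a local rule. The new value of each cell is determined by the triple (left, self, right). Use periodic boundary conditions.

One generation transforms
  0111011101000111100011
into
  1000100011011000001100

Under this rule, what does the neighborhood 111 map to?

At position 2 the neighborhood is 111; the next row has 0 there.

0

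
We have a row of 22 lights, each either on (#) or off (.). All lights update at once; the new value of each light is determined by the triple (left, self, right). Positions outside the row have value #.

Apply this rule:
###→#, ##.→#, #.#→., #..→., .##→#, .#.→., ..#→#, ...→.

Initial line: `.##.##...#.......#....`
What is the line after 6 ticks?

.##.##.....#....######

.##.##..#.......#....#
.##.##.#.......#....##
.##.##........#....###
.##.##.......#....####
.##.##......#....#####
.##.##.....#....######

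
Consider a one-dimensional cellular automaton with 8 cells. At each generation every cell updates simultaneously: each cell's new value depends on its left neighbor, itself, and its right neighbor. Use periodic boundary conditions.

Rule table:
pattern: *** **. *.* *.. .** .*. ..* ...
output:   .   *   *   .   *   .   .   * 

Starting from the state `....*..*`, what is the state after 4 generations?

.**.....
.**.****
*****..*
....*..*

....*..*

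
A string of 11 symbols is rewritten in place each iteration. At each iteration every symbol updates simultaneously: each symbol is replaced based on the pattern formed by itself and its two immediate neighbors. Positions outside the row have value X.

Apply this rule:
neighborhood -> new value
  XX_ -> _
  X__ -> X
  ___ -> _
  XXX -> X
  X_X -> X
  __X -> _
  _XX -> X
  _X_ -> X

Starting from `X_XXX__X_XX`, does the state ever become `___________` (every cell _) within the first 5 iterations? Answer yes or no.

no

_XXX_X_XXXX
XXX_XXXXXXX
XX_XXXXXXXX
X_XXXXXXXXX
_XXXXXXXXXX
iteration 5 is _XXXXXXXXXX, still not uniform _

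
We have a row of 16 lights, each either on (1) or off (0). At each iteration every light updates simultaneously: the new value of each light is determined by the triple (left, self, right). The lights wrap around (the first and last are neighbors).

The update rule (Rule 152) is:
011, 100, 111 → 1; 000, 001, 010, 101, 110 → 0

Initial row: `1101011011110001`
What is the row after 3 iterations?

0010000010100000

1000010011101001
0100001011000101
0010000010100000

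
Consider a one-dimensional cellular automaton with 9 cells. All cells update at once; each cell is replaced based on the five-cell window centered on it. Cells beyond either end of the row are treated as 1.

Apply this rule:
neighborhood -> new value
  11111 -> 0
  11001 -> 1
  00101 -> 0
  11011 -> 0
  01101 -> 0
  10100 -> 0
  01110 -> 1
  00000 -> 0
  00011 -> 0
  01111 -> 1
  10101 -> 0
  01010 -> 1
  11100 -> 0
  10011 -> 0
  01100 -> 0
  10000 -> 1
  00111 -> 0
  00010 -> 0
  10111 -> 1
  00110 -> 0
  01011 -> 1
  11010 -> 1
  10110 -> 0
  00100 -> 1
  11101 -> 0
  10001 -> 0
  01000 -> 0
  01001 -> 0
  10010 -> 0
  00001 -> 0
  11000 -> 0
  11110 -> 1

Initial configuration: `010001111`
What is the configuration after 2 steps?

001000100

100000100
001000100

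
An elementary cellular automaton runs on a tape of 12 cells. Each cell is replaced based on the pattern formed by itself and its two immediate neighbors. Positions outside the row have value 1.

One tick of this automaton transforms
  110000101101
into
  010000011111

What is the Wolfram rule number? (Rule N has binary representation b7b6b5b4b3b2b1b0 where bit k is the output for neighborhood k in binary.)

position 0: 111 → 0  (bit 7 = 0)
position 1: 110 → 1  (bit 6 = 1)
position 7: 101 → 1  (bit 5 = 1)
position 2: 100 → 0  (bit 4 = 0)
position 8: 011 → 1  (bit 3 = 1)
position 6: 010 → 0  (bit 2 = 0)
position 5: 001 → 0  (bit 1 = 0)
position 3: 000 → 0  (bit 0 = 0)
bits b7..b0 = 01101000 = 104

104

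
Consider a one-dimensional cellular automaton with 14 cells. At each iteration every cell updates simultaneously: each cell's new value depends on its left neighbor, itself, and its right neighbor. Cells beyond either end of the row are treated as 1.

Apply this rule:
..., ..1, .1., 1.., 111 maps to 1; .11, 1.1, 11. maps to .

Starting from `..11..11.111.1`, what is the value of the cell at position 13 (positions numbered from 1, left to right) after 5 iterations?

11..11....1...
1.11..11111111
....11.1111111
1111....111111
111.1111.11111
position 13 holds 1

1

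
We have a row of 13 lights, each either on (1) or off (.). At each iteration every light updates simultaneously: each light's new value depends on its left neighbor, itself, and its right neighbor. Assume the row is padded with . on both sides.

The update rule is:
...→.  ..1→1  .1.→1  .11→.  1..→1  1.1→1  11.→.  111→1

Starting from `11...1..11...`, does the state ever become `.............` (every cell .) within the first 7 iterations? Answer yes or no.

no

iteration 1: ..1.1111..1..
iteration 2: .111.11.1111.
iteration 3: 1.1.1..1.11.1
iteration 4: 111111111..11
iteration 5: .1111111.11..
iteration 6: 1.11111.1..1.
iteration 7: 11.111.111111
iteration 7 is 11.111.111111, still not uniform .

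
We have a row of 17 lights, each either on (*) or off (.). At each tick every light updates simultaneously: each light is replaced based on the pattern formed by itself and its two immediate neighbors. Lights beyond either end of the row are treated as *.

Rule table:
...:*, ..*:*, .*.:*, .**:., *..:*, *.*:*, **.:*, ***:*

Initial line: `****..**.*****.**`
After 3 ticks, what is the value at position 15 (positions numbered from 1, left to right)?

tick 1: ******.**.*****.*
tick 2: *******.**.*****.
tick 3: ********.**.*****
position 15 holds *

*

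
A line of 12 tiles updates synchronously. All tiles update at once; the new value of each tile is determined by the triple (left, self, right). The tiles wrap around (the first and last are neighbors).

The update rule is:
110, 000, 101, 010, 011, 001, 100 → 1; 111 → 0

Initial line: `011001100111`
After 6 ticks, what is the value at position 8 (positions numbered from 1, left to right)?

111111111101
000000000111
111111111101  (repeats tick 1; period 2)
tick 6: 000000000111
position 8 holds 0

0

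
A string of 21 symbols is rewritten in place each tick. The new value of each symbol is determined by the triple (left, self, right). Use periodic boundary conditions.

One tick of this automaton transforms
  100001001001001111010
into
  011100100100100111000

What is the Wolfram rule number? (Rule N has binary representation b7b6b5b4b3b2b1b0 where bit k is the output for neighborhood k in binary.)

position 15: 111 → 1  (bit 7 = 1)
position 17: 110 → 1  (bit 6 = 1)
position 18: 101 → 0  (bit 5 = 0)
position 1: 100 → 1  (bit 4 = 1)
position 14: 011 → 0  (bit 3 = 0)
position 0: 010 → 0  (bit 2 = 0)
position 4: 001 → 0  (bit 1 = 0)
position 2: 000 → 1  (bit 0 = 1)
bits b7..b0 = 11010001 = 209

209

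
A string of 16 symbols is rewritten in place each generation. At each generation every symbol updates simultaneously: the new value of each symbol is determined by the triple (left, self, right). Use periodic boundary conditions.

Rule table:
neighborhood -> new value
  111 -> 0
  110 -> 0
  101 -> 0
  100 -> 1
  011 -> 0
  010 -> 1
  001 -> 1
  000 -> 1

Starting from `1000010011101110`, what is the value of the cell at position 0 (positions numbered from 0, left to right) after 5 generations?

1

1111111100000000
0000000011111111
1111111100000000  (repeats generation 1; period 2)
generation 5: 1111111100000000
position 0 holds 1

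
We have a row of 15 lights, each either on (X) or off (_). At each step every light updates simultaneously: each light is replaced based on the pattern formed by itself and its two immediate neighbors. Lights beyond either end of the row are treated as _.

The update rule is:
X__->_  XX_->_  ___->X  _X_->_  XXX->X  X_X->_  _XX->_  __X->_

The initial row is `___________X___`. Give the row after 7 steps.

_X__XX____XXXXX

XXXXXXXXXX___XX
_XXXXXXXX__X___
__XXXXXX_____XX
X__XXXX__XXX___
____XX____X__XX
XXX____XX______
_X__XX____XXXXX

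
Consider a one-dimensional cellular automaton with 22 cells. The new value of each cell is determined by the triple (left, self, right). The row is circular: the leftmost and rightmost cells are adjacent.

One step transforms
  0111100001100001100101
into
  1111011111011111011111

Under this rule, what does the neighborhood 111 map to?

1

At position 2 the neighborhood is 111; the next row has 1 there.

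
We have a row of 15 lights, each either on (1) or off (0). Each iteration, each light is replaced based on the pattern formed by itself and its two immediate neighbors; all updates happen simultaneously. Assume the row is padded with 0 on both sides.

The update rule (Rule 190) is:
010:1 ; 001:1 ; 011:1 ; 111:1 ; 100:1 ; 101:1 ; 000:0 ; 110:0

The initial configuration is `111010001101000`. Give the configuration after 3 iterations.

110111011011100
101110110111010
111101101110111

111101101110111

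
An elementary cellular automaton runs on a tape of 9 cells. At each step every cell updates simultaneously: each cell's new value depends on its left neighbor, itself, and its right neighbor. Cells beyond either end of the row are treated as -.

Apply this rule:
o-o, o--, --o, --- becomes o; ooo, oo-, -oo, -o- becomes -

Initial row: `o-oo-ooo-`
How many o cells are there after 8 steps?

-o--o---o
o-oo-ooo-  (repeats step 0; period 2)
step 8: o-oo-ooo-
count of o: 6

6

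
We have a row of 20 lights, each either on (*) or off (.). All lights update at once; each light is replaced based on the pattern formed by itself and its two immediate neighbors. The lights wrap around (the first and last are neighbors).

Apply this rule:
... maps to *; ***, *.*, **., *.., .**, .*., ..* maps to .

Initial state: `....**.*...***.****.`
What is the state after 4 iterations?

....****...********.

***......*..........
....****...********.
***......*..........  (repeats iteration 1; period 2)
iteration 4: ....****...********.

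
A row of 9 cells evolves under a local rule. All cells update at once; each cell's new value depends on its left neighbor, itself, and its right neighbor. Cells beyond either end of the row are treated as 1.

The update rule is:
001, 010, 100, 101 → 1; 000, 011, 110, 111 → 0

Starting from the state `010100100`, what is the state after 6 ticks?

000101000

111111111
000000000
100000001
010000010
111000111
000101000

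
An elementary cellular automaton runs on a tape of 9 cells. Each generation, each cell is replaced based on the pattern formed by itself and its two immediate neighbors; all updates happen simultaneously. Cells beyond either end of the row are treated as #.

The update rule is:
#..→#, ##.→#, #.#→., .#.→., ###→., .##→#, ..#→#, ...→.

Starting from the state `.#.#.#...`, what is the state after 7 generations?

#.#......

generation 1: ......#.#
generation 2: #....#..#
generation 3: ##..#.###
generation 4: .###..#..
generation 5: .#.###.##
generation 6: ...#.#.#.
generation 7: #.#......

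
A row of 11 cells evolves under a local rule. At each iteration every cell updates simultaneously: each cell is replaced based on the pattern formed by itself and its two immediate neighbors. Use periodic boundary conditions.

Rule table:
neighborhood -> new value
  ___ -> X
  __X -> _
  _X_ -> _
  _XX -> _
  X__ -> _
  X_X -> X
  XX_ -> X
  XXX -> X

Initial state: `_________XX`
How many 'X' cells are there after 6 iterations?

6

iteration 1: _XXXXXXX__X
iteration 2: X_XXXXXX___
iteration 3: _X_XXXXX_X_
iteration 4: __X_XXXXX__
iteration 5: X__X_XXXX_X
iteration 6: X___X_XXXX_
count of X: 6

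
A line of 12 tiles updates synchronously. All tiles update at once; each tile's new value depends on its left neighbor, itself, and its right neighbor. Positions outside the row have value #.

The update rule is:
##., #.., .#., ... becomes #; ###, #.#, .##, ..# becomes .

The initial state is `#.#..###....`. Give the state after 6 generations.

##....#.#.#.

#.##...####.
#..###....#.
##...####.#.
.###....#.#.
...####.#.#.
##....#.#.#.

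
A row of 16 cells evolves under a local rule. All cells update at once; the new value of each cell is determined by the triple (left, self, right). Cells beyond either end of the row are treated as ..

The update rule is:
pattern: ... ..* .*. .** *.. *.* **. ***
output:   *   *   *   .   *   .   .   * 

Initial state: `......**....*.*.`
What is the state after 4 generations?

generation 1: ******..*****.**
generation 2: .****.**.***....
generation 3: *.**......*.****
generation 4: *...*******..**.

*...*******..**.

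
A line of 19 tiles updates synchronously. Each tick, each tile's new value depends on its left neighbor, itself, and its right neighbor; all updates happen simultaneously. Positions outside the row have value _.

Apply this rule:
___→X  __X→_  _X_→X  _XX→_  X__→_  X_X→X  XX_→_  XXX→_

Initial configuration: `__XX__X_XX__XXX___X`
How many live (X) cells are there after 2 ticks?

13

X_____XX________X_X
X_XXX____XXXXXX_XXX
count of X: 13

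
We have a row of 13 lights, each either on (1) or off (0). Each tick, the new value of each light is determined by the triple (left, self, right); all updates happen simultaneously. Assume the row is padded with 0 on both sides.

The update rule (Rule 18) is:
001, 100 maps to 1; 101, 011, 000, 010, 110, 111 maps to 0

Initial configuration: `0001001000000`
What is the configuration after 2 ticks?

0100000010000

tick 1: 0010110100000
tick 2: 0100000010000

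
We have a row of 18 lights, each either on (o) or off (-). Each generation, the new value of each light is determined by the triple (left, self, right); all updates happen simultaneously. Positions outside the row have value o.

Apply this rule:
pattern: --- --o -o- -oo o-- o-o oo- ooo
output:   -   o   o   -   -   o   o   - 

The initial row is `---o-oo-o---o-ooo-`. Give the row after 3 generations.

--ooo-ooo--ooo--oo
-o--oo--o-o--o-o--
oo-o-o-oooo-oooo-o

oo-o-o-oooo-oooo-o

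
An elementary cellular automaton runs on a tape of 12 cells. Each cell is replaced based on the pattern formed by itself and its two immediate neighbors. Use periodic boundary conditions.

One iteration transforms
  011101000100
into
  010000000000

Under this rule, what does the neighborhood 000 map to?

At position 7 the neighborhood is 000; the next row has 0 there.

0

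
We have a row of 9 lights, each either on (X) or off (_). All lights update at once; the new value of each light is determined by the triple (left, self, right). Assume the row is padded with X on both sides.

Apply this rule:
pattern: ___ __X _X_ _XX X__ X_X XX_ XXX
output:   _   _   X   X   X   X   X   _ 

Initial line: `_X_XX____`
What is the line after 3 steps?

X____XXX_

XXXXXX___
_____XX__
X____XXX_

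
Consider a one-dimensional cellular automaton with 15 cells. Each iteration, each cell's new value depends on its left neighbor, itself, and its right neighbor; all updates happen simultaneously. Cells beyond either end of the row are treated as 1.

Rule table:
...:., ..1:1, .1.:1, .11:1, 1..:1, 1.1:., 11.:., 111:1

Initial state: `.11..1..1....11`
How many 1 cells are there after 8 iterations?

iteration 1: .1.1111111..111
iteration 2: .1.111111.11111
iteration 3: .1.11111..11111
iteration 4: .1.1111.1111111
iteration 5: .1.111..1111111
iteration 6: .1.11.111111111
iteration 7: .1.1..111111111
iteration 8: .1.111111111111
count of 1: 13

13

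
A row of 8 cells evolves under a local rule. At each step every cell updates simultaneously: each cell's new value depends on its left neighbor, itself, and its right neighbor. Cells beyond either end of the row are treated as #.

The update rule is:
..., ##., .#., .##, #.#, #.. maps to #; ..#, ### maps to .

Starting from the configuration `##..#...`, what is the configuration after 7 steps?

.##.###.
#####.##
....###.
###.#.##
..#####.
#.#...##
#####.#.

#####.#.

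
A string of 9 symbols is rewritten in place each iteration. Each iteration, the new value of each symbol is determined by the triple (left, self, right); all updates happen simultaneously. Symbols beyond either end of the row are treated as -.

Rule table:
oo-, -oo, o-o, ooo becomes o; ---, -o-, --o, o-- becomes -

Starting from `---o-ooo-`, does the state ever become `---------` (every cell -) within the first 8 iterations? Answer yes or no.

----oooo-
----oooo-  (fixed point — unchanged through iteration 8)
iteration 8 is ----oooo-, still not uniform -

no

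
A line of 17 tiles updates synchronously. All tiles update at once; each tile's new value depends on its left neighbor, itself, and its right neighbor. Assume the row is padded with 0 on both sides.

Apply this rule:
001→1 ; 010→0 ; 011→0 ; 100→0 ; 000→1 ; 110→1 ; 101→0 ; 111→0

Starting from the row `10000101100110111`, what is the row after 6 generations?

00111000101010001
11001011000000110
01010001011111010
10000110000001000
00111010111110011
11001000000010101

11001000000010101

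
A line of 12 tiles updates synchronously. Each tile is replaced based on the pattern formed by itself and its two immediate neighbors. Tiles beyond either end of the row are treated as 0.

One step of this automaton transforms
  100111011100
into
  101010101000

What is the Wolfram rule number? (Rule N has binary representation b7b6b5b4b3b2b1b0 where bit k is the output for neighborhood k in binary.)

position 4: 111 → 1  (bit 7 = 1)
position 5: 110 → 0  (bit 6 = 0)
position 6: 101 → 1  (bit 5 = 1)
position 1: 100 → 0  (bit 4 = 0)
position 3: 011 → 0  (bit 3 = 0)
position 0: 010 → 1  (bit 2 = 1)
position 2: 001 → 1  (bit 1 = 1)
position 11: 000 → 0  (bit 0 = 0)
bits b7..b0 = 10100110 = 166

166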